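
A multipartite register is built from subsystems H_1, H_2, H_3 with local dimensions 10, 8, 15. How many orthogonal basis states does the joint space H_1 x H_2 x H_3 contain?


dim(H_1 x H_2 x H_3) = 10 * 8 * 15
= 80 * 15
= 1200

1200


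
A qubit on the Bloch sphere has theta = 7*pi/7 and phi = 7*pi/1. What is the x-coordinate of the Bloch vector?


theta = 3.1416, phi = 21.9911
r_x = sin(theta)*cos(phi) = 0.0000 * -1.0000
r_x = 0.0000

0.0000


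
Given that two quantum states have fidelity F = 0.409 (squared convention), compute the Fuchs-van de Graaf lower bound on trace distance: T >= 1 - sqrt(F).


Fuchs-van de Graaf (squared-fidelity convention): 1 - sqrt(F) <= T <= sqrt(1 - F).
Lower bound: T >= 1 - sqrt(F)
sqrt(F) = sqrt(0.409) = 0.6395
T >= 1 - 0.6395
T >= 0.3605

0.3605


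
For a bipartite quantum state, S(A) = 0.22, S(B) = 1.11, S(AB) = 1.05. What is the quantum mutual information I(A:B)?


I(A:B) = S(A) + S(B) - S(AB)
= 0.22 + 1.11 - 1.05
= 0.2800

0.2800


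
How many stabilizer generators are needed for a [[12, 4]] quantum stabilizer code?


For an [[n,k]] stabilizer code:
Number of stabilizer generators = n - k
= 12 - 4
= 8

8


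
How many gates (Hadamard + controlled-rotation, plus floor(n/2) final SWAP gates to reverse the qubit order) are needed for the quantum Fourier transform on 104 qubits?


Hadamard gates: 104
Controlled rotations: n*(n-1)/2 = 104*103/2 = 5356
SWAP gates: floor(n/2) = floor(104/2) = 52
Total = 104 + 5356 + 52
= 5512

5512


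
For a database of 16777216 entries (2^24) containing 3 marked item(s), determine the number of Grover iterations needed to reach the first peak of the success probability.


After j Grover iterations the success probability is P(j) = sin^2((2j+1)*theta), where sin(theta) = sqrt(k/N).
N = 2^24 = 16777216, k = 3
sin(theta) = sqrt(k/N) = 0.0004228639667
theta = arcsin(sqrt(k/N)) = 0.0004228639793 rad
P(j) reaches its first maximum when (2j+1)*theta is as close as possible to pi/2, i.e. j = round(pi/(4*theta) - 1/2).
pi/(4*theta) - 1/2 = 1856.8305
(For comparison, the common estimate pi/4 * sqrt(N/k) = 1857.3305; the exact maximiser is used here.)
Optimal iterations = 1857

1857


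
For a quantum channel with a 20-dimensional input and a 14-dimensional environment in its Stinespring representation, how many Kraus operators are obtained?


Tracing out the environment in an orthonormal basis {|i>_E} gives Kraus operators K_i = <i|_E U |0>_E.
Number of Kraus operators = dim(H_env) = d_env
= 14

14


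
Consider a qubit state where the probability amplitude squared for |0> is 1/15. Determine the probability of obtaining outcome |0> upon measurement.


|alpha|^2 = 1/15 = 0.0667
|beta|^2 = 1 - 1/15 = 14/15 = 0.9333
P(|0>) = |alpha|^2 = 0.0667

0.0667


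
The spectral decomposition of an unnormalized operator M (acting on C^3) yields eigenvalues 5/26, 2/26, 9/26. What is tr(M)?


tr(M) = sum of eigenvalues
= 5/26 + 2/26 + 9/26
= 16/26
= 0.6154

0.6154


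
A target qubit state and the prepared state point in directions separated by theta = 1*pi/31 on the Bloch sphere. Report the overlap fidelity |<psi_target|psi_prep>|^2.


For states separated by angle theta on Bloch sphere:
F = cos^2(theta/2)
theta = 1*pi/31 = 0.1013
theta/2 = 0.0507
cos(theta/2) = 0.9987
F = 0.9974

0.9974


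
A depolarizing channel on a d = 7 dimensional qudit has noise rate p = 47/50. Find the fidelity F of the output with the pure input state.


F = (1-p) + p/d
= (1 - 0.9400) + 0.9400/7
= 0.0600 + 0.1343
= 0.1943

0.1943


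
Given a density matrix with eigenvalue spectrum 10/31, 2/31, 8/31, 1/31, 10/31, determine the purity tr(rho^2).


tr(rho^2) = sum of eigenvalues squared
= (10/31)^2 + (2/31)^2 + (8/31)^2 + (1/31)^2 + (10/31)^2
= (100 + 4 + 64 + 1 + 100) / 961
= 269/961
= 0.2799

0.2799


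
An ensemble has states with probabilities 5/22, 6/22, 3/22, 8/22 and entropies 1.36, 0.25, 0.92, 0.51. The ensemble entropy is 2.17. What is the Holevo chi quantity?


chi = S(rho) - sum_i p_i * S(rho_i)
Weighted entropy = 5/22 * 1.36 + 6/22 * 0.25 + 3/22 * 0.92 + 8/22 * 0.51
= 0.6882
chi = 2.17 - 0.6882
= 1.4818

1.4818


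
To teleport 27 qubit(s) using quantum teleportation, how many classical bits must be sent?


Quantum teleportation requires 2 classical bits per qubit teleported.
27 qubit(s) -> 2 * 27 = 54 classical bits

54


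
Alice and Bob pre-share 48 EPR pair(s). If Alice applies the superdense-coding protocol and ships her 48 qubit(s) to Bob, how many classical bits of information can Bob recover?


Superdense coding allows 2 classical bits per shared entangled pair.
48 pair(s) -> 2 * 48 = 96 classical bits

96


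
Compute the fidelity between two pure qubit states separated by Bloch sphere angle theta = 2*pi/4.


For states separated by angle theta on Bloch sphere:
F = cos^2(theta/2)
theta = 2*pi/4 = 1.5708
theta/2 = 0.7854
cos(theta/2) = 0.7071
F = 0.5000

0.5000


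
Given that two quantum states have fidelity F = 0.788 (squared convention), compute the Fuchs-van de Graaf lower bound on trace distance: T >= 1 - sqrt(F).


Fuchs-van de Graaf (squared-fidelity convention): 1 - sqrt(F) <= T <= sqrt(1 - F).
Lower bound: T >= 1 - sqrt(F)
sqrt(F) = sqrt(0.788) = 0.8877
T >= 1 - 0.8877
T >= 0.1123

0.1123


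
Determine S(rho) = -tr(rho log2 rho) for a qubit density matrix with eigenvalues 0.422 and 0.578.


S = -p*log2(p) - (1-p)*log2(1-p)
p = 0.4220, 1-p = 0.5780
= -0.4220 * log2(0.4220) - 0.5780 * log2(0.5780)
= -(-0.5253) - (-0.4571)
= 0.9824

0.9824


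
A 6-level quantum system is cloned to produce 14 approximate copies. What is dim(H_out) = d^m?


Output space = H^(tensor 14) where dim(H) = 6
dim = 6^14
= 36 (after 2 factors)
= 216 (after 3 factors)
= 1296 (after 4 factors)
= 7776 (after 5 factors)
= 46656 (after 6 factors)
= 279936 (after 7 factors)
= 1679616 (after 8 factors)
= 10077696 (after 9 factors)
= 60466176 (after 10 factors)
= 362797056 (after 11 factors)
= 2176782336 (after 12 factors)
= 13060694016 (after 13 factors)
= 78364164096 (after 14 factors)
= 78364164096

78364164096


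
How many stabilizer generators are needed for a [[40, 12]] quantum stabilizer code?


For an [[n,k]] stabilizer code:
Number of stabilizer generators = n - k
= 40 - 12
= 28

28


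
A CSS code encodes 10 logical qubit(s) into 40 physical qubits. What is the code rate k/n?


Code rate R = k/n
= 10/40
= 0.2500

0.2500


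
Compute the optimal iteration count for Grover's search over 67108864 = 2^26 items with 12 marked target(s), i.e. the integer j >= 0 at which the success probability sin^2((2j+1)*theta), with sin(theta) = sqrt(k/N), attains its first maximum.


After j Grover iterations the success probability is P(j) = sin^2((2j+1)*theta), where sin(theta) = sqrt(k/N).
N = 2^26 = 67108864, k = 12
sin(theta) = sqrt(k/N) = 0.0004228639667
theta = arcsin(sqrt(k/N)) = 0.0004228639793 rad
P(j) reaches its first maximum when (2j+1)*theta is as close as possible to pi/2, i.e. j = round(pi/(4*theta) - 1/2).
pi/(4*theta) - 1/2 = 1856.8305
(For comparison, the common estimate pi/4 * sqrt(N/k) = 1857.3305; the exact maximiser is used here.)
Optimal iterations = 1857

1857


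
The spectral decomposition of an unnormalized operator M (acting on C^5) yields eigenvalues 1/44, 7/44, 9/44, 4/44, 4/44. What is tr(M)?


tr(M) = sum of eigenvalues
= 1/44 + 7/44 + 9/44 + 4/44 + 4/44
= 25/44
= 0.5682

0.5682


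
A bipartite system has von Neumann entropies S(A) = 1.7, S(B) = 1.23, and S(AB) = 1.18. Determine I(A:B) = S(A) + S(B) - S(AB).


I(A:B) = S(A) + S(B) - S(AB)
= 1.7 + 1.23 - 1.18
= 1.7500

1.7500


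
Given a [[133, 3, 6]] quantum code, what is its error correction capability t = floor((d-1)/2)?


Code parameters: [[133, 3, 6]], distance d = 6.
Number of correctable errors = floor((d-1)/2)
= floor((6 - 1)/2)
= floor(5/2)
= 2

2


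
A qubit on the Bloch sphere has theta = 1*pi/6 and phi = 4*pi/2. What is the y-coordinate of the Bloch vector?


theta = 0.5236, phi = 6.2832
r_y = sin(theta)*sin(phi) = 0.5000 * 0.0000
r_y = 0.0000

0.0000


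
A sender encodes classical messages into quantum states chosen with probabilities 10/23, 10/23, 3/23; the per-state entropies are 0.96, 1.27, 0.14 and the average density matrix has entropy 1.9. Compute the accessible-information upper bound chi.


chi = S(rho) - sum_i p_i * S(rho_i)
Weighted entropy = 10/23 * 0.96 + 10/23 * 1.27 + 3/23 * 0.14
= 0.9878
chi = 1.9 - 0.9878
= 0.9122

0.9122


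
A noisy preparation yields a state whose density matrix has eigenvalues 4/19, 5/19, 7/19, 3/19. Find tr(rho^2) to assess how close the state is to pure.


tr(rho^2) = sum of eigenvalues squared
= (4/19)^2 + (5/19)^2 + (7/19)^2 + (3/19)^2
= (16 + 25 + 49 + 9) / 361
= 99/361
= 0.2742

0.2742


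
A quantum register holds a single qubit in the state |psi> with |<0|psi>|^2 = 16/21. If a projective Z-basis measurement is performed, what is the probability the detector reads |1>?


|alpha|^2 = 16/21 = 0.7619
|beta|^2 = 1 - 16/21 = 5/21 = 0.2381
P(|1>) = |beta|^2 = 0.2381

0.2381


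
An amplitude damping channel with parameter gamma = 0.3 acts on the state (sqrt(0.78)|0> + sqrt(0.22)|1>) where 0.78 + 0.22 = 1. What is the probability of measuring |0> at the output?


For amplitude damping with parameter gamma on state sqrt(a)|0> + sqrt(b)|1>:
alpha^2 = 0.78, beta^2 = 0.22
P(|0>) = alpha^2 + gamma * beta^2
= 0.78 + 0.3 * 0.22
= 0.78 + 0.0660
= 0.8460

0.8460


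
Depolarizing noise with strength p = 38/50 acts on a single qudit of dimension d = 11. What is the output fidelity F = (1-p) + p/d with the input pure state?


F = (1-p) + p/d
= (1 - 0.7600) + 0.7600/11
= 0.2400 + 0.0691
= 0.3091

0.3091


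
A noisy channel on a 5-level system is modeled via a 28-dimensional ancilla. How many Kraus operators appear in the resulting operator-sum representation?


Tracing out the environment in an orthonormal basis {|i>_E} gives Kraus operators K_i = <i|_E U |0>_E.
Number of Kraus operators = dim(H_env) = d_env
= 28

28


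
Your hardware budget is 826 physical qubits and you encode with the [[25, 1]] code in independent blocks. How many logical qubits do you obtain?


Each code block uses 25 physical qubits for 1 logical qubit(s).
Number of complete blocks = floor(826 / 25) = 33
Logical qubits = 33 * 1
= 33

33


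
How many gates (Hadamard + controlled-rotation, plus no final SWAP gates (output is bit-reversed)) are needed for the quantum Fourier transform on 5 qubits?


Hadamard gates: 5
Controlled rotations: n*(n-1)/2 = 5*4/2 = 10
SWAP gates: 0 (omitted)
Total = 5 + 10
= 15

15


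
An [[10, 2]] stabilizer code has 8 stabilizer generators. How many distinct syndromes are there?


Each stabilizer generator gives a binary (+1 or -1) measurement outcome.
With 8 independent generators:
Total syndromes = 2^8
= 256

256


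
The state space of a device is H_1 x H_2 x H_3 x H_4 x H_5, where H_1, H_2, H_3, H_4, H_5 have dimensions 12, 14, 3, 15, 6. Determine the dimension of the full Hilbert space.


dim(H_1 x H_2 x H_3 x H_4 x H_5) = 12 * 14 * 3 * 15 * 6
= 168 * 3 * 15 * 6
= 504 * 15 * 6
= 7560 * 6
= 45360

45360


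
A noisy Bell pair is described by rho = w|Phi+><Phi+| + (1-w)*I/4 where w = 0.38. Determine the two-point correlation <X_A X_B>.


|Phi+> = (|00> + |11>)/sqrt(2)
For the pure Bell state, <X_A X_B> = +1 (Bell-state Pauli correlator).
The maximally-mixed part I/4 has tr(I/4 * P tensor P) = 0 for any traceless Pauli P.
So <X_A X_B>_rho = w * (+1) + (1 - w) * 0
= 0.38 * (+1)
= 0.3800

0.3800


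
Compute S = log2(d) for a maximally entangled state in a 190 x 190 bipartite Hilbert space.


For a maximally entangled state in d x d:
S = log2(d) = log2(190)
= 7.5699

7.5699


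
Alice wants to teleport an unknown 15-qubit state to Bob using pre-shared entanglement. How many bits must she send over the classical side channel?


Quantum teleportation requires 2 classical bits per qubit teleported.
15 qubit(s) -> 2 * 15 = 30 classical bits

30


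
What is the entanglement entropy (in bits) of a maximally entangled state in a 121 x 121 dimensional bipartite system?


For a maximally entangled state in d x d:
S = log2(d) = log2(121)
= 6.9189

6.9189


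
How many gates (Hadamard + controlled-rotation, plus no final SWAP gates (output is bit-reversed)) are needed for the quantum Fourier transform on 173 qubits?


Hadamard gates: 173
Controlled rotations: n*(n-1)/2 = 173*172/2 = 14878
SWAP gates: 0 (omitted)
Total = 173 + 14878
= 15051

15051


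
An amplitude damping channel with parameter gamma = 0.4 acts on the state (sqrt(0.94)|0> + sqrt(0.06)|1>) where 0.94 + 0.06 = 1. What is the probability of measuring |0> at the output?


For amplitude damping with parameter gamma on state sqrt(a)|0> + sqrt(b)|1>:
alpha^2 = 0.94, beta^2 = 0.06
P(|0>) = alpha^2 + gamma * beta^2
= 0.94 + 0.4 * 0.06
= 0.94 + 0.0240
= 0.9640

0.9640


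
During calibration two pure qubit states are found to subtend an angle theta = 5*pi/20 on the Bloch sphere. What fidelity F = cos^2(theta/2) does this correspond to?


For states separated by angle theta on Bloch sphere:
F = cos^2(theta/2)
theta = 5*pi/20 = 0.7854
theta/2 = 0.3927
cos(theta/2) = 0.9239
F = 0.8536

0.8536


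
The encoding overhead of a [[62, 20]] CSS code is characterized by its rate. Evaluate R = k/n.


Code rate R = k/n
= 20/62
= 0.3226

0.3226


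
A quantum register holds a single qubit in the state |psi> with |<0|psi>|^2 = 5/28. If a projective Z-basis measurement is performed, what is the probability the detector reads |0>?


|alpha|^2 = 5/28 = 0.1786
|beta|^2 = 1 - 5/28 = 23/28 = 0.8214
P(|0>) = |alpha|^2 = 0.1786

0.1786


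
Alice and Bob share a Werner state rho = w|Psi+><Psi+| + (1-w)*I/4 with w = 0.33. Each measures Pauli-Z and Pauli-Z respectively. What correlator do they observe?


|Psi+> = (|01> + |10>)/sqrt(2)
For the pure Bell state, <Z_A Z_B> = -1 (Bell-state Pauli correlator).
The maximally-mixed part I/4 has tr(I/4 * P tensor P) = 0 for any traceless Pauli P.
So <Z_A Z_B>_rho = w * (-1) + (1 - w) * 0
= 0.33 * (-1)
= -0.3300

-0.3300


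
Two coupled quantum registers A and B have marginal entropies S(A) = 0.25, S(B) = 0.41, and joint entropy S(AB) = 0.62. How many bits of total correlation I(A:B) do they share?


I(A:B) = S(A) + S(B) - S(AB)
= 0.25 + 0.41 - 0.62
= 0.0400

0.0400


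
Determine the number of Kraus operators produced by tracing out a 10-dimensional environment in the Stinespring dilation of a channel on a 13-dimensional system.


Tracing out the environment in an orthonormal basis {|i>_E} gives Kraus operators K_i = <i|_E U |0>_E.
Number of Kraus operators = dim(H_env) = d_env
= 10

10


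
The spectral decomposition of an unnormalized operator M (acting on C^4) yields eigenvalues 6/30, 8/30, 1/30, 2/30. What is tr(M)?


tr(M) = sum of eigenvalues
= 6/30 + 8/30 + 1/30 + 2/30
= 17/30
= 0.5667

0.5667


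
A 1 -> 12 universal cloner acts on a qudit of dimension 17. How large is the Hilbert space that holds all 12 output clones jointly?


Output space = H^(tensor 12) where dim(H) = 17
dim = 17^12
= 289 (after 2 factors)
= 4913 (after 3 factors)
= 83521 (after 4 factors)
= 1419857 (after 5 factors)
= 24137569 (after 6 factors)
= 410338673 (after 7 factors)
= 6975757441 (after 8 factors)
= 118587876497 (after 9 factors)
= 2015993900449 (after 10 factors)
= 34271896307633 (after 11 factors)
= 582622237229761 (after 12 factors)
= 582622237229761

582622237229761


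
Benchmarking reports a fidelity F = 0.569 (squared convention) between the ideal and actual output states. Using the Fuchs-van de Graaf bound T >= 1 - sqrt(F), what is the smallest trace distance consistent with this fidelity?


Fuchs-van de Graaf (squared-fidelity convention): 1 - sqrt(F) <= T <= sqrt(1 - F).
Lower bound: T >= 1 - sqrt(F)
sqrt(F) = sqrt(0.569) = 0.7543
T >= 1 - 0.7543
T >= 0.2457

0.2457


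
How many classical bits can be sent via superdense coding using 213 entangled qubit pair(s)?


Superdense coding allows 2 classical bits per shared entangled pair.
213 pair(s) -> 2 * 213 = 426 classical bits

426


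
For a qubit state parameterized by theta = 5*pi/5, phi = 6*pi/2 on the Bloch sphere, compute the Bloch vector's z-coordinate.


theta = 3.1416, phi = 9.4248
r_z = cos(theta) = -1.0000

-1.0000


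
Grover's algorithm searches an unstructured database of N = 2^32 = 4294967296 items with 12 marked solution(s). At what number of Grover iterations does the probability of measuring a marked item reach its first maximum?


After j Grover iterations the success probability is P(j) = sin^2((2j+1)*theta), where sin(theta) = sqrt(k/N).
N = 2^32 = 4294967296, k = 12
sin(theta) = sqrt(k/N) = 5.285799584e-05
theta = arcsin(sqrt(k/N)) = 5.285799586e-05 rad
P(j) reaches its first maximum when (2j+1)*theta is as close as possible to pi/2, i.e. j = round(pi/(4*theta) - 1/2).
pi/(4*theta) - 1/2 = 14858.1444
(For comparison, the common estimate pi/4 * sqrt(N/k) = 14858.6444; the exact maximiser is used here.)
Optimal iterations = 14858

14858


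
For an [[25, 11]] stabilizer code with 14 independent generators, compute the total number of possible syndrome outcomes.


Each stabilizer generator gives a binary (+1 or -1) measurement outcome.
With 14 independent generators:
Total syndromes = 2^14
= 16384

16384


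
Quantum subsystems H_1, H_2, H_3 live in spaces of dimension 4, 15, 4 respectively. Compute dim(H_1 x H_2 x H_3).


dim(H_1 x H_2 x H_3) = 4 * 15 * 4
= 60 * 4
= 240

240


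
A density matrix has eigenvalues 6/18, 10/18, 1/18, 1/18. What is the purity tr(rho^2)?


tr(rho^2) = sum of eigenvalues squared
= (6/18)^2 + (10/18)^2 + (1/18)^2 + (1/18)^2
= (36 + 100 + 1 + 1) / 324
= 138/324
= 0.4259

0.4259


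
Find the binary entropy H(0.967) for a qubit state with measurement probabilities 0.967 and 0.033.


S = -p*log2(p) - (1-p)*log2(1-p)
p = 0.9670, 1-p = 0.0330
= -0.9670 * log2(0.9670) - 0.0330 * log2(0.0330)
= -(-0.0468) - (-0.1624)
= 0.2092

0.2092


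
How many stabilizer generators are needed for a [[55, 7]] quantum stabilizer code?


For an [[n,k]] stabilizer code:
Number of stabilizer generators = n - k
= 55 - 7
= 48

48


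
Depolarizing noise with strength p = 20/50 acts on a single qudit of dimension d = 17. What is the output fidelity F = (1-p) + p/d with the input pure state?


F = (1-p) + p/d
= (1 - 0.4000) + 0.4000/17
= 0.6000 + 0.0235
= 0.6235

0.6235


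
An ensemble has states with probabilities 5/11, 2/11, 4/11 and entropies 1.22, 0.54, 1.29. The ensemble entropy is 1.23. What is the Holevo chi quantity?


chi = S(rho) - sum_i p_i * S(rho_i)
Weighted entropy = 5/11 * 1.22 + 2/11 * 0.54 + 4/11 * 1.29
= 1.1218
chi = 1.23 - 1.1218
= 0.1082

0.1082


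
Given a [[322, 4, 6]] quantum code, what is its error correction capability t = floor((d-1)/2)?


Code parameters: [[322, 4, 6]], distance d = 6.
Number of correctable errors = floor((d-1)/2)
= floor((6 - 1)/2)
= floor(5/2)
= 2

2


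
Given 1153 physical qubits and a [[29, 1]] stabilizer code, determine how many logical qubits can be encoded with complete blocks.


Each code block uses 29 physical qubits for 1 logical qubit(s).
Number of complete blocks = floor(1153 / 29) = 39
Logical qubits = 39 * 1
= 39

39


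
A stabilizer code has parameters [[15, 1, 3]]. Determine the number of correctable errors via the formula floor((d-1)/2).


Code parameters: [[15, 1, 3]], distance d = 3.
Number of correctable errors = floor((d-1)/2)
= floor((3 - 1)/2)
= floor(2/2)
= 1

1


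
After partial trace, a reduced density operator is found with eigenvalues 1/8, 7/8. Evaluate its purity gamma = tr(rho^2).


tr(rho^2) = sum of eigenvalues squared
= (1/8)^2 + (7/8)^2
= (1 + 49) / 64
= 50/64
= 0.7812

0.7812


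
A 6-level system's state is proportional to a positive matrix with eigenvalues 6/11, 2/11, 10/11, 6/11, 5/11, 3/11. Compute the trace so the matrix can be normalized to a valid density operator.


tr(M) = sum of eigenvalues
= 6/11 + 2/11 + 10/11 + 6/11 + 5/11 + 3/11
= 32/11
= 2.9091

2.9091


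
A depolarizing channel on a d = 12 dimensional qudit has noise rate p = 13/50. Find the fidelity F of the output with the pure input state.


F = (1-p) + p/d
= (1 - 0.2600) + 0.2600/12
= 0.7400 + 0.0217
= 0.7617

0.7617


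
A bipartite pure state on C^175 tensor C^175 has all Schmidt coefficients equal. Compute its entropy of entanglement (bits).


For a maximally entangled state in d x d:
S = log2(d) = log2(175)
= 7.4512

7.4512


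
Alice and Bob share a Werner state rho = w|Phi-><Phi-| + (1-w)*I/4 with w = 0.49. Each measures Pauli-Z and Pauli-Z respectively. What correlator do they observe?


|Phi-> = (|00> - |11>)/sqrt(2)
For the pure Bell state, <Z_A Z_B> = +1 (Bell-state Pauli correlator).
The maximally-mixed part I/4 has tr(I/4 * P tensor P) = 0 for any traceless Pauli P.
So <Z_A Z_B>_rho = w * (+1) + (1 - w) * 0
= 0.49 * (+1)
= 0.4900

0.4900


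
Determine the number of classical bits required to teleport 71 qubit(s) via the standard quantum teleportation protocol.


Quantum teleportation requires 2 classical bits per qubit teleported.
71 qubit(s) -> 2 * 71 = 142 classical bits

142


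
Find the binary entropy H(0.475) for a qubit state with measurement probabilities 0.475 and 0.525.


S = -p*log2(p) - (1-p)*log2(1-p)
p = 0.4750, 1-p = 0.5250
= -0.4750 * log2(0.4750) - 0.5250 * log2(0.5250)
= -(-0.5102) - (-0.4880)
= 0.9982

0.9982


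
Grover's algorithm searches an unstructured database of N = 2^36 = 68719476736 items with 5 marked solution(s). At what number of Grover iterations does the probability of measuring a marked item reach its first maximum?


After j Grover iterations the success probability is P(j) = sin^2((2j+1)*theta), where sin(theta) = sqrt(k/N).
N = 2^36 = 68719476736, k = 5
sin(theta) = sqrt(k/N) = 8.5299224e-06
theta = arcsin(sqrt(k/N)) = 8.5299224e-06 rad
P(j) reaches its first maximum when (2j+1)*theta is as close as possible to pi/2, i.e. j = round(pi/(4*theta) - 1/2).
pi/(4*theta) - 1/2 = 92075.1516
(For comparison, the common estimate pi/4 * sqrt(N/k) = 92075.6516; the exact maximiser is used here.)
Optimal iterations = 92075

92075


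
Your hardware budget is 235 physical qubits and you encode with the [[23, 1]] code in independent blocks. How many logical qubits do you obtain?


Each code block uses 23 physical qubits for 1 logical qubit(s).
Number of complete blocks = floor(235 / 23) = 10
Logical qubits = 10 * 1
= 10

10


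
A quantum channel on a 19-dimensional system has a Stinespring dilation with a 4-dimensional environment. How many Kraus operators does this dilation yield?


Tracing out the environment in an orthonormal basis {|i>_E} gives Kraus operators K_i = <i|_E U |0>_E.
Number of Kraus operators = dim(H_env) = d_env
= 4

4


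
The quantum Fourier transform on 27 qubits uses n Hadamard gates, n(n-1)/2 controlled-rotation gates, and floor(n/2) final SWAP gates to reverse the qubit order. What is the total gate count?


Hadamard gates: 27
Controlled rotations: n*(n-1)/2 = 27*26/2 = 351
SWAP gates: floor(n/2) = floor(27/2) = 13
Total = 27 + 351 + 13
= 391

391


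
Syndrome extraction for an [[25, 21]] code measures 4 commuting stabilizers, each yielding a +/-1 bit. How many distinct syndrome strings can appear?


Each stabilizer generator gives a binary (+1 or -1) measurement outcome.
With 4 independent generators:
Total syndromes = 2^4
= 16

16


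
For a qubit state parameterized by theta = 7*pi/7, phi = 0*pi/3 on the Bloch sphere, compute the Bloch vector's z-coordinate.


theta = 3.1416, phi = 0.0000
r_z = cos(theta) = -1.0000

-1.0000


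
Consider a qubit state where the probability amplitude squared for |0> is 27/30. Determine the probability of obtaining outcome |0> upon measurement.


|alpha|^2 = 27/30 = 0.9000
|beta|^2 = 1 - 27/30 = 3/30 = 0.1000
P(|0>) = |alpha|^2 = 0.9000

0.9000


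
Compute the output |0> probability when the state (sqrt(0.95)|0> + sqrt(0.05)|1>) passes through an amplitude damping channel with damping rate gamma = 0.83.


For amplitude damping with parameter gamma on state sqrt(a)|0> + sqrt(b)|1>:
alpha^2 = 0.95, beta^2 = 0.05
P(|0>) = alpha^2 + gamma * beta^2
= 0.95 + 0.83 * 0.05
= 0.95 + 0.0415
= 0.9915

0.9915


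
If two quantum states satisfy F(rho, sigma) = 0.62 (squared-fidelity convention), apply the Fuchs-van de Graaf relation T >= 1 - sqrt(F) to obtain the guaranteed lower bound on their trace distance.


Fuchs-van de Graaf (squared-fidelity convention): 1 - sqrt(F) <= T <= sqrt(1 - F).
Lower bound: T >= 1 - sqrt(F)
sqrt(F) = sqrt(0.62) = 0.7874
T >= 1 - 0.7874
T >= 0.2126

0.2126


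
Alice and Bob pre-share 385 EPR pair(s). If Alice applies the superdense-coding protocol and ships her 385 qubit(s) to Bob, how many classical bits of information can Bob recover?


Superdense coding allows 2 classical bits per shared entangled pair.
385 pair(s) -> 2 * 385 = 770 classical bits

770


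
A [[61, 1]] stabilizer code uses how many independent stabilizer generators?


For an [[n,k]] stabilizer code:
Number of stabilizer generators = n - k
= 61 - 1
= 60

60


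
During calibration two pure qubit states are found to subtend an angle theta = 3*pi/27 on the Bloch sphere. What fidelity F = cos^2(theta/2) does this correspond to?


For states separated by angle theta on Bloch sphere:
F = cos^2(theta/2)
theta = 3*pi/27 = 0.3491
theta/2 = 0.1745
cos(theta/2) = 0.9848
F = 0.9698

0.9698


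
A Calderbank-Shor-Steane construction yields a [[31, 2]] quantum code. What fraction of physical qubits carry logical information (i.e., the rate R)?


Code rate R = k/n
= 2/31
= 0.0645

0.0645


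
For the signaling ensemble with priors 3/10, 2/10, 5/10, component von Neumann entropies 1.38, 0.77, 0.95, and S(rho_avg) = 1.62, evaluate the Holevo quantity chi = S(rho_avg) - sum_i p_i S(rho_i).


chi = S(rho) - sum_i p_i * S(rho_i)
Weighted entropy = 3/10 * 1.38 + 2/10 * 0.77 + 5/10 * 0.95
= 1.0430
chi = 1.62 - 1.0430
= 0.5770

0.5770


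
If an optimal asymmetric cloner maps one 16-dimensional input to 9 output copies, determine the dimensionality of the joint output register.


Output space = H^(tensor 9) where dim(H) = 16
dim = 16^9
= 256 (after 2 factors)
= 4096 (after 3 factors)
= 65536 (after 4 factors)
= 1048576 (after 5 factors)
= 16777216 (after 6 factors)
= 268435456 (after 7 factors)
= 4294967296 (after 8 factors)
= 68719476736 (after 9 factors)
= 68719476736

68719476736


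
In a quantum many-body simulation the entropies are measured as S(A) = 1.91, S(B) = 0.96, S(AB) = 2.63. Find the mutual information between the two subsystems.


I(A:B) = S(A) + S(B) - S(AB)
= 1.91 + 0.96 - 2.63
= 0.2400

0.2400


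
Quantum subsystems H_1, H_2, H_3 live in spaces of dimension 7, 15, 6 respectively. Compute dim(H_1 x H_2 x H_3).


dim(H_1 x H_2 x H_3) = 7 * 15 * 6
= 105 * 6
= 630

630


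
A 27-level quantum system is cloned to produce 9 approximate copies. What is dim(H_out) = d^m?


Output space = H^(tensor 9) where dim(H) = 27
dim = 27^9
= 729 (after 2 factors)
= 19683 (after 3 factors)
= 531441 (after 4 factors)
= 14348907 (after 5 factors)
= 387420489 (after 6 factors)
= 10460353203 (after 7 factors)
= 282429536481 (after 8 factors)
= 7625597484987 (after 9 factors)
= 7625597484987

7625597484987


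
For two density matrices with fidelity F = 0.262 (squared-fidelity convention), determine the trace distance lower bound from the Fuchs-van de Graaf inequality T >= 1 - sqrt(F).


Fuchs-van de Graaf (squared-fidelity convention): 1 - sqrt(F) <= T <= sqrt(1 - F).
Lower bound: T >= 1 - sqrt(F)
sqrt(F) = sqrt(0.262) = 0.5119
T >= 1 - 0.5119
T >= 0.4881

0.4881


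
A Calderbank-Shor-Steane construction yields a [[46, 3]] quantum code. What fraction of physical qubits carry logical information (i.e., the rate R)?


Code rate R = k/n
= 3/46
= 0.0652

0.0652


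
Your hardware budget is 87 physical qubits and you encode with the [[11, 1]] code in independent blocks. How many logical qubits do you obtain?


Each code block uses 11 physical qubits for 1 logical qubit(s).
Number of complete blocks = floor(87 / 11) = 7
Logical qubits = 7 * 1
= 7

7


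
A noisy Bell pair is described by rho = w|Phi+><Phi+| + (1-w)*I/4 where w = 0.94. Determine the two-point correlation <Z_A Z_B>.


|Phi+> = (|00> + |11>)/sqrt(2)
For the pure Bell state, <Z_A Z_B> = +1 (Bell-state Pauli correlator).
The maximally-mixed part I/4 has tr(I/4 * P tensor P) = 0 for any traceless Pauli P.
So <Z_A Z_B>_rho = w * (+1) + (1 - w) * 0
= 0.94 * (+1)
= 0.9400

0.9400


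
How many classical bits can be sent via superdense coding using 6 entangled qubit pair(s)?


Superdense coding allows 2 classical bits per shared entangled pair.
6 pair(s) -> 2 * 6 = 12 classical bits

12


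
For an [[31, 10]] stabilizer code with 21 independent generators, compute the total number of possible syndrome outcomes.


Each stabilizer generator gives a binary (+1 or -1) measurement outcome.
With 21 independent generators:
Total syndromes = 2^21
= 2097152

2097152


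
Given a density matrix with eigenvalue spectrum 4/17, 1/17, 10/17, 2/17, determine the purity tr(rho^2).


tr(rho^2) = sum of eigenvalues squared
= (4/17)^2 + (1/17)^2 + (10/17)^2 + (2/17)^2
= (16 + 1 + 100 + 4) / 289
= 121/289
= 0.4187

0.4187


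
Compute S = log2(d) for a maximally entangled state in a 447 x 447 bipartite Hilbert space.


For a maximally entangled state in d x d:
S = log2(d) = log2(447)
= 8.8041

8.8041


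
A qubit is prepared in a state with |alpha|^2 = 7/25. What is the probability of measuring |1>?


|alpha|^2 = 7/25 = 0.2800
|beta|^2 = 1 - 7/25 = 18/25 = 0.7200
P(|1>) = |beta|^2 = 0.7200

0.7200


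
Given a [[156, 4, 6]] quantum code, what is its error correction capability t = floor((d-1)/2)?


Code parameters: [[156, 4, 6]], distance d = 6.
Number of correctable errors = floor((d-1)/2)
= floor((6 - 1)/2)
= floor(5/2)
= 2

2


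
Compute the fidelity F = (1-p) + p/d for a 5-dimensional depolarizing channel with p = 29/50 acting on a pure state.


F = (1-p) + p/d
= (1 - 0.5800) + 0.5800/5
= 0.4200 + 0.1160
= 0.5360

0.5360


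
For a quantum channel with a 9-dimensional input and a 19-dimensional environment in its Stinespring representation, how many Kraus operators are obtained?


Tracing out the environment in an orthonormal basis {|i>_E} gives Kraus operators K_i = <i|_E U |0>_E.
Number of Kraus operators = dim(H_env) = d_env
= 19

19


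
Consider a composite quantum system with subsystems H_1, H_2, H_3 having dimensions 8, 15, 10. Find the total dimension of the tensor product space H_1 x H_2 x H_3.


dim(H_1 x H_2 x H_3) = 8 * 15 * 10
= 120 * 10
= 1200

1200


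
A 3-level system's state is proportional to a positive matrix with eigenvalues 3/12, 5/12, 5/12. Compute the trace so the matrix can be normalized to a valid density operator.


tr(M) = sum of eigenvalues
= 3/12 + 5/12 + 5/12
= 13/12
= 1.0833

1.0833


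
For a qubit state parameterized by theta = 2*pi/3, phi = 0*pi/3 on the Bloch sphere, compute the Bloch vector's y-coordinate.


theta = 2.0944, phi = 0.0000
r_y = sin(theta)*sin(phi) = 0.8660 * 0.0000
r_y = 0.0000

0.0000


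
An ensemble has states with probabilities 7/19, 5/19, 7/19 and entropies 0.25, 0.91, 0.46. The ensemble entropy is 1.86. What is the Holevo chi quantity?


chi = S(rho) - sum_i p_i * S(rho_i)
Weighted entropy = 7/19 * 0.25 + 5/19 * 0.91 + 7/19 * 0.46
= 0.5011
chi = 1.86 - 0.5011
= 1.3589

1.3589


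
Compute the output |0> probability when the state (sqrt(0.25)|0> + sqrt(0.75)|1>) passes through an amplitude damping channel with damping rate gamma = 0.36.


For amplitude damping with parameter gamma on state sqrt(a)|0> + sqrt(b)|1>:
alpha^2 = 0.25, beta^2 = 0.75
P(|0>) = alpha^2 + gamma * beta^2
= 0.25 + 0.36 * 0.75
= 0.25 + 0.2700
= 0.5200

0.5200


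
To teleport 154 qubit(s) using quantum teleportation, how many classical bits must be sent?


Quantum teleportation requires 2 classical bits per qubit teleported.
154 qubit(s) -> 2 * 154 = 308 classical bits

308


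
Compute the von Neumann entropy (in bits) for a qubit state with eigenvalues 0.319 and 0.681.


S = -p*log2(p) - (1-p)*log2(1-p)
p = 0.3190, 1-p = 0.6810
= -0.3190 * log2(0.3190) - 0.6810 * log2(0.6810)
= -(-0.5258) - (-0.3775)
= 0.9033

0.9033


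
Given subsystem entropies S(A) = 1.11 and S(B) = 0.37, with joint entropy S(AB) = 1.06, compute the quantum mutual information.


I(A:B) = S(A) + S(B) - S(AB)
= 1.11 + 0.37 - 1.06
= 0.4200

0.4200


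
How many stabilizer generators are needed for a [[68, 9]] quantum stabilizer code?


For an [[n,k]] stabilizer code:
Number of stabilizer generators = n - k
= 68 - 9
= 59

59


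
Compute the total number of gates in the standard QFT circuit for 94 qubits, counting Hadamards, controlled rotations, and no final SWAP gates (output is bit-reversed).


Hadamard gates: 94
Controlled rotations: n*(n-1)/2 = 94*93/2 = 4371
SWAP gates: 0 (omitted)
Total = 94 + 4371
= 4465

4465


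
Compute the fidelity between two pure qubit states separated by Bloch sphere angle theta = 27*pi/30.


For states separated by angle theta on Bloch sphere:
F = cos^2(theta/2)
theta = 27*pi/30 = 2.8274
theta/2 = 1.4137
cos(theta/2) = 0.1564
F = 0.0245

0.0245


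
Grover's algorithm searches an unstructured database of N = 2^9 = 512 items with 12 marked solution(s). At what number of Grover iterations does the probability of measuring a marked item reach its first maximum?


After j Grover iterations the success probability is P(j) = sin^2((2j+1)*theta), where sin(theta) = sqrt(k/N).
N = 2^9 = 512, k = 12
sin(theta) = sqrt(k/N) = 0.1530931089
theta = arcsin(sqrt(k/N)) = 0.1536975255 rad
P(j) reaches its first maximum when (2j+1)*theta is as close as possible to pi/2, i.e. j = round(pi/(4*theta) - 1/2).
pi/(4*theta) - 1/2 = 4.6100
(For comparison, the common estimate pi/4 * sqrt(N/k) = 5.1302; the exact maximiser is used here.)
Optimal iterations = 5

5


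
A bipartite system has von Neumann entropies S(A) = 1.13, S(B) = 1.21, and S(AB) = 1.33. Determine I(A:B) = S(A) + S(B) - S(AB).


I(A:B) = S(A) + S(B) - S(AB)
= 1.13 + 1.21 - 1.33
= 1.0100

1.0100


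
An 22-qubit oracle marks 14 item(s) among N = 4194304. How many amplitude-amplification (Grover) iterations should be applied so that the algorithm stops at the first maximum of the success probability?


After j Grover iterations the success probability is P(j) = sin^2((2j+1)*theta), where sin(theta) = sqrt(k/N).
N = 2^22 = 4194304, k = 14
sin(theta) = sqrt(k/N) = 0.001826981146
theta = arcsin(sqrt(k/N)) = 0.001826982162 rad
P(j) reaches its first maximum when (2j+1)*theta is as close as possible to pi/2, i.e. j = round(pi/(4*theta) - 1/2).
pi/(4*theta) - 1/2 = 429.3882
(For comparison, the common estimate pi/4 * sqrt(N/k) = 429.8885; the exact maximiser is used here.)
Optimal iterations = 429

429


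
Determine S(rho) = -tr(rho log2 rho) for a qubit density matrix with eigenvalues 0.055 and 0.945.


S = -p*log2(p) - (1-p)*log2(1-p)
p = 0.0550, 1-p = 0.9450
= -0.0550 * log2(0.0550) - 0.9450 * log2(0.9450)
= -(-0.2301) - (-0.0771)
= 0.3073

0.3073


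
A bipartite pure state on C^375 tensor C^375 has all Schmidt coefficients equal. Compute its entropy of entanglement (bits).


For a maximally entangled state in d x d:
S = log2(d) = log2(375)
= 8.5507

8.5507


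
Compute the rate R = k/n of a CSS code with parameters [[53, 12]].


Code rate R = k/n
= 12/53
= 0.2264

0.2264


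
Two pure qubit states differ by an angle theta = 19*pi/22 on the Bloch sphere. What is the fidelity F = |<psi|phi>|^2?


For states separated by angle theta on Bloch sphere:
F = cos^2(theta/2)
theta = 19*pi/22 = 2.7132
theta/2 = 1.3566
cos(theta/2) = 0.2126
F = 0.0452

0.0452


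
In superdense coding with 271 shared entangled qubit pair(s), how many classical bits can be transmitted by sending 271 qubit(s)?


Superdense coding allows 2 classical bits per shared entangled pair.
271 pair(s) -> 2 * 271 = 542 classical bits

542


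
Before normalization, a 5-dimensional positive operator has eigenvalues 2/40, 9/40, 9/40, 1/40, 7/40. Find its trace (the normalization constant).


tr(M) = sum of eigenvalues
= 2/40 + 9/40 + 9/40 + 1/40 + 7/40
= 28/40
= 0.7000

0.7000


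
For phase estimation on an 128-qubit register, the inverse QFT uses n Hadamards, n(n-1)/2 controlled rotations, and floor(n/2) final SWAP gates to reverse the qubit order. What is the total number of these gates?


Hadamard gates: 128
Controlled rotations: n*(n-1)/2 = 128*127/2 = 8128
SWAP gates: floor(n/2) = floor(128/2) = 64
Total = 128 + 8128 + 64
= 8320

8320


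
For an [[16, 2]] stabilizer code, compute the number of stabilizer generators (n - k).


For an [[n,k]] stabilizer code:
Number of stabilizer generators = n - k
= 16 - 2
= 14

14


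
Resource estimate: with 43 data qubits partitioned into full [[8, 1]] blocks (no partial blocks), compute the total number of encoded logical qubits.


Each code block uses 8 physical qubits for 1 logical qubit(s).
Number of complete blocks = floor(43 / 8) = 5
Logical qubits = 5 * 1
= 5

5


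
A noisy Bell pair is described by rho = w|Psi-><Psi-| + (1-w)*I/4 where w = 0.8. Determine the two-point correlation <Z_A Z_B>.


|Psi-> = (|01> - |10>)/sqrt(2)
For the pure Bell state, <Z_A Z_B> = -1 (Bell-state Pauli correlator).
The maximally-mixed part I/4 has tr(I/4 * P tensor P) = 0 for any traceless Pauli P.
So <Z_A Z_B>_rho = w * (-1) + (1 - w) * 0
= 0.8 * (-1)
= -0.8000

-0.8000


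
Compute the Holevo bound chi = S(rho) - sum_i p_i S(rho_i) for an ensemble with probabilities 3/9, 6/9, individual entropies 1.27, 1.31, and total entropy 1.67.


chi = S(rho) - sum_i p_i * S(rho_i)
Weighted entropy = 3/9 * 1.27 + 6/9 * 1.31
= 1.2967
chi = 1.67 - 1.2967
= 0.3733

0.3733


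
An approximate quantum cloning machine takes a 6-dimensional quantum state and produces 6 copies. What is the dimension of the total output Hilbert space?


Output space = H^(tensor 6) where dim(H) = 6
dim = 6^6
= 36 (after 2 factors)
= 216 (after 3 factors)
= 1296 (after 4 factors)
= 7776 (after 5 factors)
= 46656 (after 6 factors)
= 46656

46656


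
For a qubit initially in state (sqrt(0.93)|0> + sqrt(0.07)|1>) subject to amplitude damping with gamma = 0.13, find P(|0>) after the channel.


For amplitude damping with parameter gamma on state sqrt(a)|0> + sqrt(b)|1>:
alpha^2 = 0.93, beta^2 = 0.07
P(|0>) = alpha^2 + gamma * beta^2
= 0.93 + 0.13 * 0.07
= 0.93 + 0.0091
= 0.9391

0.9391


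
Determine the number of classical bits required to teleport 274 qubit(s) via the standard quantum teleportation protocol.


Quantum teleportation requires 2 classical bits per qubit teleported.
274 qubit(s) -> 2 * 274 = 548 classical bits

548


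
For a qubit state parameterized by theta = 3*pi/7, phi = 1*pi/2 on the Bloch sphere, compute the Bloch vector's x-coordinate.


theta = 1.3464, phi = 1.5708
r_x = sin(theta)*cos(phi) = 0.9749 * 0.0000
r_x = 0.0000

0.0000


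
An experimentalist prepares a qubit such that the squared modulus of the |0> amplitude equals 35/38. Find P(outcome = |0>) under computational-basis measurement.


|alpha|^2 = 35/38 = 0.9211
|beta|^2 = 1 - 35/38 = 3/38 = 0.0789
P(|0>) = |alpha|^2 = 0.9211

0.9211


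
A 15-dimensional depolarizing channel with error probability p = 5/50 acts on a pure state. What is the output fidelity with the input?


F = (1-p) + p/d
= (1 - 0.1000) + 0.1000/15
= 0.9000 + 0.0067
= 0.9067

0.9067


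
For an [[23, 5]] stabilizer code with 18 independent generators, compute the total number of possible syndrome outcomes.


Each stabilizer generator gives a binary (+1 or -1) measurement outcome.
With 18 independent generators:
Total syndromes = 2^18
= 262144

262144
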